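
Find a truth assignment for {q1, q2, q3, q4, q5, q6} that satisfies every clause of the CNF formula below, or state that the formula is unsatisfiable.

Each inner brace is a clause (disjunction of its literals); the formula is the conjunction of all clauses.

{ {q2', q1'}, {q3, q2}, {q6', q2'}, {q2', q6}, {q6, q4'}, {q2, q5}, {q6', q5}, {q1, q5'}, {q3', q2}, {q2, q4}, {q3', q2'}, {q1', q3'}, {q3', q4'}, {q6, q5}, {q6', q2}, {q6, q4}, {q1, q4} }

Try q2 = 0.
Unit clause (q3) forces q3 = 1.
Now (q3') is unsatisfied and unit — conflict.
Undo q2 and try q2 = 1.
Unit clause (q1') forces q1 = 0.
Unit clause (q6') forces q6 = 0.
Now (q6) is unsatisfied and unit — conflict.
Neither q2 = 1 nor q2 = 0 works.

UNSATISFIABLE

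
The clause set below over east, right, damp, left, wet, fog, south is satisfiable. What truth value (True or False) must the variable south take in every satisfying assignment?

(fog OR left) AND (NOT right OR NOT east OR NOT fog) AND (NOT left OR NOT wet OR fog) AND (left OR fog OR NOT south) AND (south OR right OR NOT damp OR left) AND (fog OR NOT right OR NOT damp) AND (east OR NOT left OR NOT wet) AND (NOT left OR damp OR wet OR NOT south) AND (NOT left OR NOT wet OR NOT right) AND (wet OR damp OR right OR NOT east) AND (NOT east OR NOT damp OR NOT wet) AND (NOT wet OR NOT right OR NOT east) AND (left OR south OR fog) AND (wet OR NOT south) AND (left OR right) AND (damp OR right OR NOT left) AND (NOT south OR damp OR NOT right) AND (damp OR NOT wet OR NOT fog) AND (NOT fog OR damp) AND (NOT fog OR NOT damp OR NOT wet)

False

Suppose south = true.
(wet) alone gives wet = true.
Try fog = true.
(damp) alone gives damp = true.
Now (NOT damp) is unsatisfied and unit — conflict.
Undo fog and try fog = false.
(left) alone gives left = true.
Now (NOT left) is unsatisfied and unit — conflict.
Either choice for fog ends in contradiction.
So every satisfying assignment has south = False.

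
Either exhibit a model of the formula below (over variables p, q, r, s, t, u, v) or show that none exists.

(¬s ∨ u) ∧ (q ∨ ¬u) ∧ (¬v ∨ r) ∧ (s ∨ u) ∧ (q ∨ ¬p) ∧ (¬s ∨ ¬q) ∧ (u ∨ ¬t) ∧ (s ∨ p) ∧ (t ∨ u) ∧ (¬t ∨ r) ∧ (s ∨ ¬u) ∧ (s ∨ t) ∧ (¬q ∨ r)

UNSATISFIABLE

Suppose s = False.
(u) alone gives u = True.
But (¬u) is also a unit clause — contradiction.
Backtrack on s: now try s = True.
(u) alone gives u = True.
(q) alone gives q = True.
But (¬q) is also a unit clause — contradiction.
Either choice for s ends in contradiction.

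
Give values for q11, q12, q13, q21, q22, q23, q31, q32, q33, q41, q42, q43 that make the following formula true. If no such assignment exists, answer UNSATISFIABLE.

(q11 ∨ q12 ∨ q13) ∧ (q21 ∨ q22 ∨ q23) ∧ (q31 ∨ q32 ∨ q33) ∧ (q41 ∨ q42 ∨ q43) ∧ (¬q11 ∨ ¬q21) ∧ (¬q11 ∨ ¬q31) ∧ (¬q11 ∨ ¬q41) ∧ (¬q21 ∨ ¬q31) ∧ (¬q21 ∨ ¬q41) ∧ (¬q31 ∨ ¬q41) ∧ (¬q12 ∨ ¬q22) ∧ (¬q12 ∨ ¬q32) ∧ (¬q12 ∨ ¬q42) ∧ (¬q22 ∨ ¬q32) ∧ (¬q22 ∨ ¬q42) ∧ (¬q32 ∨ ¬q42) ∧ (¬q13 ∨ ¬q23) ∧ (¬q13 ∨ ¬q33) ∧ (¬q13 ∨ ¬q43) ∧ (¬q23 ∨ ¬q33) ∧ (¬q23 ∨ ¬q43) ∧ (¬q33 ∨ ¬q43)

Suppose q11 = False.
Suppose q12 = True.
The clause (¬q22) is unit, so q22 = False.
The clause (¬q32) is unit, so q32 = False.
The clause (¬q42) is unit, so q42 = False.
Suppose q21 = True.
The clause (¬q31) is unit, so q31 = False.
The clause (q33) is unit, so q33 = True.
The clause (¬q41) is unit, so q41 = False.
The clause (q43) is unit, so q43 = True.
But (¬q43) is also a unit clause — contradiction.
That branch fails; take q21 = False instead.
The clause (q23) is unit, so q23 = True.
The clause (¬q13) is unit, so q13 = False.
The clause (¬q33) is unit, so q33 = False.
The clause (q31) is unit, so q31 = True.
The clause (¬q41) is unit, so q41 = False.
The clause (q43) is unit, so q43 = True.
But (¬q43) is also a unit clause — contradiction.
Either choice for q21 ends in contradiction.
That branch fails; take q12 = False instead.
The clause (q13) is unit, so q13 = True.
The clause (¬q23) is unit, so q23 = False.
The clause (¬q33) is unit, so q33 = False.
The clause (¬q43) is unit, so q43 = False.
Suppose q21 = True.
The clause (¬q31) is unit, so q31 = False.
The clause (q32) is unit, so q32 = True.
The clause (¬q41) is unit, so q41 = False.
The clause (q42) is unit, so q42 = True.
But (¬q42) is also a unit clause — contradiction.
That branch fails; take q21 = False instead.
The clause (q22) is unit, so q22 = True.
The clause (¬q32) is unit, so q32 = False.
The clause (q31) is unit, so q31 = True.
The clause (¬q41) is unit, so q41 = False.
The clause (q42) is unit, so q42 = True.
But (¬q42) is also a unit clause — contradiction.
Either choice for q21 ends in contradiction.
Either choice for q12 ends in contradiction.
That branch fails; take q11 = True instead.
The clause (¬q21) is unit, so q21 = False.
The clause (¬q31) is unit, so q31 = False.
The clause (¬q41) is unit, so q41 = False.
Suppose q22 = True.
The clause (¬q12) is unit, so q12 = False.
The clause (¬q32) is unit, so q32 = False.
The clause (q33) is unit, so q33 = True.
The clause (¬q42) is unit, so q42 = False.
The clause (q43) is unit, so q43 = True.
But (¬q43) is also a unit clause — contradiction.
That branch fails; take q22 = False instead.
The clause (q23) is unit, so q23 = True.
The clause (¬q13) is unit, so q13 = False.
The clause (¬q33) is unit, so q33 = False.
The clause (q32) is unit, so q32 = True.
The clause (¬q12) is unit, so q12 = False.
The clause (¬q42) is unit, so q42 = False.
The clause (q43) is unit, so q43 = True.
But (¬q43) is also a unit clause — contradiction.
Either choice for q22 ends in contradiction.
Either choice for q11 ends in contradiction.

UNSATISFIABLE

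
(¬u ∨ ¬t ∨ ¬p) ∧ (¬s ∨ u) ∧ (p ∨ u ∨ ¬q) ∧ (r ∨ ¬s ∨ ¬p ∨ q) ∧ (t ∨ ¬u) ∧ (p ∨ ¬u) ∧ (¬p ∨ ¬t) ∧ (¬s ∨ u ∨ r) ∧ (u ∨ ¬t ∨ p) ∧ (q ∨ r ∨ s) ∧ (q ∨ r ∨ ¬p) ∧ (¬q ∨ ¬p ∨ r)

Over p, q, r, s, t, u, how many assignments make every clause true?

There are 2^6 = 64 truth assignments over (p, q, r, s, t, u).
Split on s. With s = True, the clauses containing s are satisfied and ¬s drops from the rest; 0 of the 2^5 = 32 assignments to the other variables satisfy what remains.
With s = False, by the same count on the reduced clause set, 3 assignments work.
(One model: p=F, q=F, r=T, s=F, t=F, u=F.)
Total: 0 + 3 = 3.

3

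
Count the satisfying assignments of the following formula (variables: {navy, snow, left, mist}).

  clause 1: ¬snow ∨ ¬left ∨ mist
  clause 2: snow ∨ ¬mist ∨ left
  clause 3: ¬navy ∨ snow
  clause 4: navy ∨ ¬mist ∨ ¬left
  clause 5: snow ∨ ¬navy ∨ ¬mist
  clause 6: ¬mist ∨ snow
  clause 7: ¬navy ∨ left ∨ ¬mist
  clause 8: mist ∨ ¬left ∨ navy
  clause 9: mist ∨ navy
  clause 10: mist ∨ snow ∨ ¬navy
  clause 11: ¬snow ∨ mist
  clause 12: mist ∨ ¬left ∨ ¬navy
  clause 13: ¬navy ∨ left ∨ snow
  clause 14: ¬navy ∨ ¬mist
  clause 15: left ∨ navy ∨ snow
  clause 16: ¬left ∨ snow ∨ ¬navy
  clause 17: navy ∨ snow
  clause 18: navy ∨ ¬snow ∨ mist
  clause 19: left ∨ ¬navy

1

There are 2^4 = 16 truth assignments over (navy, snow, left, mist).
Check each against the 19 clauses (columns in the order navy, snow, left, mist):
  F F F F  ✗ fails (mist ∨ navy)
  F F F T  ✗ fails (snow ∨ ¬mist ∨ left)
  F F T F  ✗ fails (mist ∨ ¬left ∨ navy)
  F F T T  ✗ fails (navy ∨ ¬mist ∨ ¬left)
  F T F F  ✗ fails (mist ∨ navy)
  F T F T  ✓ satisfies all
  F T T F  ✗ fails (¬snow ∨ ¬left ∨ mist)
  F T T T  ✗ fails (navy ∨ ¬mist ∨ ¬left)
  T F F F  ✗ fails (¬navy ∨ snow)
  T F F T  ✗ fails (snow ∨ ¬mist ∨ left)
  T F T F  ✗ fails (¬navy ∨ snow)
  T F T T  ✗ fails (¬navy ∨ snow)
  T T F F  ✗ fails (¬snow ∨ mist)
  T T F T  ✗ fails (¬navy ∨ left ∨ ¬mist)
  T T T F  ✗ fails (¬snow ∨ ¬left ∨ mist)
  T T T T  ✗ fails (¬navy ∨ ¬mist)
1 of the 16 rows is a model.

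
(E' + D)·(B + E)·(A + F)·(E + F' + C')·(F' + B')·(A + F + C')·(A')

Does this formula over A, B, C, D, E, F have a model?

Unit clause (A') forces A = 0.
Unit clause (F) forces F = 1.
Unit clause (B') forces B = 0.
Unit clause (E) forces E = 1.
Unit clause (D) forces D = 1.
Every clause is now satisfied; C is unconstrained.
A satisfying assignment: A: 0,  B: 0,  C: 1,  D: 1,  E: 1,  F: 1.

Satisfiable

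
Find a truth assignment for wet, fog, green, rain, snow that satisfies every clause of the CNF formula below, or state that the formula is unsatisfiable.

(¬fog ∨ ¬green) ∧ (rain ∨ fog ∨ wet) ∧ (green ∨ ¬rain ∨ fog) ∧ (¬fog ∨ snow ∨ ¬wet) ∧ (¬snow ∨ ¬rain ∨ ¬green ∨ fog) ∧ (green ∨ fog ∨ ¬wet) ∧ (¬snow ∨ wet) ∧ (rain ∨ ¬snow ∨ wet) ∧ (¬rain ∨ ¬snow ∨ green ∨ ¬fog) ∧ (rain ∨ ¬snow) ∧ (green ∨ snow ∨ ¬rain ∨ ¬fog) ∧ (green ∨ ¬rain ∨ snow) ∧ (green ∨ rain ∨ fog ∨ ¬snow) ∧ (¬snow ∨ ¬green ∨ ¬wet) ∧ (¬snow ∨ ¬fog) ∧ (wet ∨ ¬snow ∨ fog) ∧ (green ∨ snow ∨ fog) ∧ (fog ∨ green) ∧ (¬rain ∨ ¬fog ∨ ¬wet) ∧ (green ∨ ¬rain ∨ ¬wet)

wet: False, fog: True, green: False, rain: False, snow: False

Try fog = True.
(¬green) alone gives green = False.
(¬snow) alone gives snow = False.
(¬wet) alone gives wet = False.
(¬rain) alone gives rain = False.
Every clause now holds.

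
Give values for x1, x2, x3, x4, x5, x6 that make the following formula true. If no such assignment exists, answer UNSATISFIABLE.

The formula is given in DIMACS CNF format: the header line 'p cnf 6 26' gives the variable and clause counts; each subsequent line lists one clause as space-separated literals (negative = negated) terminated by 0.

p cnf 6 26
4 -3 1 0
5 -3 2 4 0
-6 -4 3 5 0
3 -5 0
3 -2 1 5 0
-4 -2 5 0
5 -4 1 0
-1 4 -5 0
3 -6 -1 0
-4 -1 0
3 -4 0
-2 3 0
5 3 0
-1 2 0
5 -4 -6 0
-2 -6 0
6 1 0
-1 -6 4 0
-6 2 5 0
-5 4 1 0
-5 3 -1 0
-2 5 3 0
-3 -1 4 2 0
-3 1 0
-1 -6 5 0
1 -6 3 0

Case x3 = True:
The clause (x1) is unit, so x1 = True.
The clause (¬x4) is unit, so x4 = False.
The clause (¬x5) is unit, so x5 = False.
The clause (x2) is unit, so x2 = True.
The clause (¬x6) is unit, so x6 = False.
All clauses are satisfied.

x1: True; x2: True; x3: True; x4: False; x5: False; x6: False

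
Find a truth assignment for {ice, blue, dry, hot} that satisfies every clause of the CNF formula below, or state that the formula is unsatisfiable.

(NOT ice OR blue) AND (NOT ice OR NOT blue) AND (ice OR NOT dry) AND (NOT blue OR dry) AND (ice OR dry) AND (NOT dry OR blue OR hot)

UNSATISFIABLE

Branch on ice: set ice = false.
From the singleton clause (NOT dry), dry = false.
Now (dry) is unsatisfied and unit — conflict.
Undo ice and try ice = true.
From the singleton clause (blue), blue = true.
Now (NOT blue) is unsatisfied and unit — conflict.
Either choice for ice ends in contradiction.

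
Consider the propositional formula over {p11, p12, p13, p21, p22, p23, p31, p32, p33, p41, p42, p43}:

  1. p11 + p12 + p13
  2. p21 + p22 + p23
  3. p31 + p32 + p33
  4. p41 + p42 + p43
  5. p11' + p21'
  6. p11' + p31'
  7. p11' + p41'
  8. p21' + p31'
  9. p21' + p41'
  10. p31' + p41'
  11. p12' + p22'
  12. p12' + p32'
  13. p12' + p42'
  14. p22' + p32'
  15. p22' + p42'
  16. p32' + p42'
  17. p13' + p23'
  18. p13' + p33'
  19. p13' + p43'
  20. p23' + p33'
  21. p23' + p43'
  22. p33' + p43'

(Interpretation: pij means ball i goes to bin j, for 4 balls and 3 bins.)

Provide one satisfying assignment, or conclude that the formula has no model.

Case p11 = 0:
Case p12 = 1:
(p22') alone gives p22 = 0.
(p32') alone gives p32 = 0.
(p42') alone gives p42 = 0.
Case p21 = 1:
(p31') alone gives p31 = 0.
(p33) alone gives p33 = 1.
(p41') alone gives p41 = 0.
(p43) alone gives p43 = 1.
But (p43') is also a unit clause — contradiction.
That branch fails; take p21 = 0 instead.
(p23) alone gives p23 = 1.
(p13') alone gives p13 = 0.
(p33') alone gives p33 = 0.
(p31) alone gives p31 = 1.
(p41') alone gives p41 = 0.
(p43) alone gives p43 = 1.
But (p43') is also a unit clause — contradiction.
Neither p21 = 1 nor p21 = 0 works.
That branch fails; take p12 = 0 instead.
(p13) alone gives p13 = 1.
(p23') alone gives p23 = 0.
(p33') alone gives p33 = 0.
(p43') alone gives p43 = 0.
Case p21 = 1:
(p31') alone gives p31 = 0.
(p32) alone gives p32 = 1.
(p41') alone gives p41 = 0.
(p42) alone gives p42 = 1.
But (p42') is also a unit clause — contradiction.
That branch fails; take p21 = 0 instead.
(p22) alone gives p22 = 1.
(p32') alone gives p32 = 0.
(p31) alone gives p31 = 1.
(p41') alone gives p41 = 0.
(p42) alone gives p42 = 1.
But (p42') is also a unit clause — contradiction.
Neither p21 = 1 nor p21 = 0 works.
Neither p12 = 1 nor p12 = 0 works.
That branch fails; take p11 = 1 instead.
(p21') alone gives p21 = 0.
(p31') alone gives p31 = 0.
(p41') alone gives p41 = 0.
Case p22 = 1:
(p12') alone gives p12 = 0.
(p32') alone gives p32 = 0.
(p33) alone gives p33 = 1.
(p42') alone gives p42 = 0.
(p43) alone gives p43 = 1.
But (p43') is also a unit clause — contradiction.
That branch fails; take p22 = 0 instead.
(p23) alone gives p23 = 1.
(p13') alone gives p13 = 0.
(p33') alone gives p33 = 0.
(p32) alone gives p32 = 1.
(p12') alone gives p12 = 0.
(p42') alone gives p42 = 0.
(p43) alone gives p43 = 1.
But (p43') is also a unit clause — contradiction.
Neither p22 = 1 nor p22 = 0 works.
Neither p11 = 1 nor p11 = 0 works.

UNSATISFIABLE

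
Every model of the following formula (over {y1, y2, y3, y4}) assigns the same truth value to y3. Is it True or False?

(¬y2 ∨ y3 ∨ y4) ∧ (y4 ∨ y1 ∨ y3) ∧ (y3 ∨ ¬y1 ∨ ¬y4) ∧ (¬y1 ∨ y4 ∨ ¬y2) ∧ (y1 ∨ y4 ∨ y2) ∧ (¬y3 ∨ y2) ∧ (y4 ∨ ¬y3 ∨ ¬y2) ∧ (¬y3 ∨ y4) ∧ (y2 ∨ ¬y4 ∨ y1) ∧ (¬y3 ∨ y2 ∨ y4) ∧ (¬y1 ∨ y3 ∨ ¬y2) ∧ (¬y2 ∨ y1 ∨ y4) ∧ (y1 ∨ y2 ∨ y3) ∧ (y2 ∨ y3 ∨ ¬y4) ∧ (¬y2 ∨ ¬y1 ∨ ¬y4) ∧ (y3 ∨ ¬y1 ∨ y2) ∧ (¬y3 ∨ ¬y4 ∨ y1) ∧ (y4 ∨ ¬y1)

Suppose y3 = True.
Unit clause (y2) forces y2 = True.
Unit clause (y4) forces y4 = True.
Unit clause (¬y1) forces y1 = False.
That conflicts with the unit clause (y1).
So every satisfying assignment has y3 = False.

False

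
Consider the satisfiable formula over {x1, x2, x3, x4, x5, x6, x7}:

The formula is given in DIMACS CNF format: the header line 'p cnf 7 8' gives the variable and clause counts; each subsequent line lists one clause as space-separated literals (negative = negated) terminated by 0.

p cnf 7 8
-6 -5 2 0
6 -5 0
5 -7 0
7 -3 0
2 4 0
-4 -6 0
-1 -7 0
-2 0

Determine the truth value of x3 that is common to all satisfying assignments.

False

Suppose x3 = True.
Unit clause (x7) forces x7 = True.
Unit clause (x5) forces x5 = True.
Unit clause (x6) forces x6 = True.
Unit clause (x2) forces x2 = True.
Now (¬x2) is unsatisfied and unit — conflict.
So every satisfying assignment has x3 = False.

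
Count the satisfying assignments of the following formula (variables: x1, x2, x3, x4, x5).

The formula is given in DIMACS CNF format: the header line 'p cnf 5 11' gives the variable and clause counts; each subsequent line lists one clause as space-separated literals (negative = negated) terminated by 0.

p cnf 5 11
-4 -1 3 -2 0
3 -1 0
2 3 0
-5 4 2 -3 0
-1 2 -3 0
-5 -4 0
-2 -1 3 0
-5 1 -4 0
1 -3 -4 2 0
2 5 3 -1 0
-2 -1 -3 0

There are 2^5 = 32 truth assignments over (x1, x2, x3, x4, x5).
Split on x5. With x5 = True, the clauses containing x5 are satisfied and ¬x5 drops from the rest; 2 of the 2^4 = 16 assignments to the other variables satisfy what remains.
With x5 = False, by the same count on the reduced clause set, 5 assignments work.
Total: 2 + 5 = 7.

7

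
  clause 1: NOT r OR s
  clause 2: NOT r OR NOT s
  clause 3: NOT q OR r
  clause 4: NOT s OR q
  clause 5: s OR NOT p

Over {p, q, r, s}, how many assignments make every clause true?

There are 2^4 = 16 truth assignments over (p, q, r, s).
Check each against the 5 clauses (columns in the order p, q, r, s):
  F F F F  ✓ satisfies all
  F F F T  ✗ fails (NOT s OR q)
  F F T F  ✗ fails (NOT r OR s)
  F F T T  ✗ fails (NOT r OR NOT s)
  F T F F  ✗ fails (NOT q OR r)
  F T F T  ✗ fails (NOT q OR r)
  F T T F  ✗ fails (NOT r OR s)
  F T T T  ✗ fails (NOT r OR NOT s)
  T F F F  ✗ fails (s OR NOT p)
  T F F T  ✗ fails (NOT s OR q)
  T F T F  ✗ fails (NOT r OR s)
  T F T T  ✗ fails (NOT r OR NOT s)
  T T F F  ✗ fails (NOT q OR r)
  T T F T  ✗ fails (NOT q OR r)
  T T T F  ✗ fails (NOT r OR s)
  T T T T  ✗ fails (NOT r OR NOT s)
1 of the 16 rows is a model.

1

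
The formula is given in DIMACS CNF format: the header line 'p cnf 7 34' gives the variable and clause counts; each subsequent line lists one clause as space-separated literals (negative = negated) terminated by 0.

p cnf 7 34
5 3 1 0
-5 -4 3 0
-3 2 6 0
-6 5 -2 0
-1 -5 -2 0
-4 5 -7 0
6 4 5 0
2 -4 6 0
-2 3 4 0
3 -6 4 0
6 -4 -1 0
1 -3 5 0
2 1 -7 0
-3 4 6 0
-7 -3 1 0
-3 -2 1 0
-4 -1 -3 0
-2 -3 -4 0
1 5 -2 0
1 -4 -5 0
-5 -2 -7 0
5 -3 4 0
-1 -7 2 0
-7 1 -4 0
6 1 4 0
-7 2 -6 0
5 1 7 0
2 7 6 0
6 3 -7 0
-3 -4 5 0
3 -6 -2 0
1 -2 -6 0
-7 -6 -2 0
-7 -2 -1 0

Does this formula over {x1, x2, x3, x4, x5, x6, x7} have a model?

Branch on x5: set x5 = True.
Branch on x4: set x4 = False.
Branch on x1: set x1 = True.
Unit clause (¬x2) forces x2 = False.
Unit clause (¬x7) forces x7 = False.
Unit clause (x6) forces x6 = True.
Unit clause (x3) forces x3 = True.
All clauses are satisfied.
A satisfying assignment: x1=True; x2=False; x3=True; x4=False; x5=True; x6=True; x7=False.

Yes, satisfiable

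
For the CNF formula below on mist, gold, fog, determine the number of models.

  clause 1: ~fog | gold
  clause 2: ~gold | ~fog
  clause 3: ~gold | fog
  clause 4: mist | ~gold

There are 2^3 = 8 truth assignments over (mist, gold, fog).
Split on mist. With mist = 1, the clauses containing mist are satisfied and ~mist drops from the rest; 1 of the 2^2 = 4 assignments to the other variables satisfy what remains.
With mist = 0, by the same count on the reduced clause set, 1 assignment works.
(One model: mist=F, gold=F, fog=F.)
Total: 1 + 1 = 2.

2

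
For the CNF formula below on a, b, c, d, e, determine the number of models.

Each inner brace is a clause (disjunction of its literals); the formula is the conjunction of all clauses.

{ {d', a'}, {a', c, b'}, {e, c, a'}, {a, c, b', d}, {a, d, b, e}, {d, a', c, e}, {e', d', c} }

15

There are 2^5 = 32 truth assignments over (a, b, c, d, e).
Split on d. With d = 1, the clauses containing d are satisfied and d' drops from the rest; 6 of the 2^4 = 16 assignments to the other variables satisfy what remains.
With d = 0, by the same count on the reduced clause set, 9 assignments work.
(One model: a=F, b=F, c=F, d=F, e=T.)
Total: 6 + 9 = 15.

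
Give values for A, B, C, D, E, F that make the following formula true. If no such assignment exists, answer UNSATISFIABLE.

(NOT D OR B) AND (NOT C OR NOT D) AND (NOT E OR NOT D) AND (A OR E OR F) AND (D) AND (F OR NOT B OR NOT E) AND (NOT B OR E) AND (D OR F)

UNSATISFIABLE

The clause (D) is unit, so D = true.
The clause (B) is unit, so B = true.
The clause (NOT C) is unit, so C = false.
The clause (NOT E) is unit, so E = false.
But (E) is also a unit clause — contradiction.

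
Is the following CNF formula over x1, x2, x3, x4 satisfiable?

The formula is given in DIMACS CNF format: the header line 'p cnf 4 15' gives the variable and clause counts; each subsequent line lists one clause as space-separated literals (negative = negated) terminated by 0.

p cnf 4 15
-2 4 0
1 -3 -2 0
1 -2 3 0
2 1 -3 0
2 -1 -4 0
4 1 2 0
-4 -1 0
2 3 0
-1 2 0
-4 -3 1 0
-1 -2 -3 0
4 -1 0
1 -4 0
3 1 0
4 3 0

No, unsatisfiable

Try x2 = False.
Unit clause (x3) forces x3 = True.
Unit clause (x1) forces x1 = True.
Now (¬x1) is unsatisfied and unit — conflict.
So x2 must be the other value — set x2 = True.
Unit clause (x4) forces x4 = True.
Unit clause (¬x1) forces x1 = False.
Now (x1) is unsatisfied and unit — conflict.
Neither x2 = True nor x2 = False works.
No assignment satisfies every clause.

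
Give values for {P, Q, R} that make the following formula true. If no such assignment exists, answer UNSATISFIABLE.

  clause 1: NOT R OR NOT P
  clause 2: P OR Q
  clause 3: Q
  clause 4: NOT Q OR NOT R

From the singleton clause (Q), Q = true.
From the singleton clause (NOT R), R = false.
All clauses hold; P can take either value.

P=true, Q=true, R=false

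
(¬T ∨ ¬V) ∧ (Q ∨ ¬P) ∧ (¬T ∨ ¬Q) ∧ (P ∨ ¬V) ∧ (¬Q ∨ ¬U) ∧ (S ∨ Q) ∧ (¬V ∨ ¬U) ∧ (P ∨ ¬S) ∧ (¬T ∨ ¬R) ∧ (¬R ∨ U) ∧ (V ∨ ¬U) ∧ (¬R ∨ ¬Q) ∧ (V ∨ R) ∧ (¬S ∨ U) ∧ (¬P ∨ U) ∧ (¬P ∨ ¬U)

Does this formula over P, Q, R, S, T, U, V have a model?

No

Suppose T = False.
Suppose Q = True.
From the singleton clause (¬U), U = False.
From the singleton clause (¬R), R = False.
From the singleton clause (V), V = True.
From the singleton clause (P), P = True.
But (¬P) is also a unit clause — contradiction.
Undo Q and try Q = False.
From the singleton clause (¬P), P = False.
From the singleton clause (¬V), V = False.
From the singleton clause (S), S = True.
But (¬S) is also a unit clause — contradiction.
Either choice for Q ends in contradiction.
Undo T and try T = True.
From the singleton clause (¬V), V = False.
From the singleton clause (¬Q), Q = False.
From the singleton clause (¬P), P = False.
From the singleton clause (S), S = True.
But (¬S) is also a unit clause — contradiction.
Either choice for T ends in contradiction.
No assignment satisfies every clause.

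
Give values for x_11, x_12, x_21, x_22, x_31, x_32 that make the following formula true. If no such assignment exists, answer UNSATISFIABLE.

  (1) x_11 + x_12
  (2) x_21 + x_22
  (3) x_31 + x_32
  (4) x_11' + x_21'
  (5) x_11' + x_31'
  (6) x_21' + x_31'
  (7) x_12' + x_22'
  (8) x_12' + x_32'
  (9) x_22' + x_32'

Branch on x_11: set x_11 = 1.
The clause (x_21') is unit, so x_21 = 0.
The clause (x_22) is unit, so x_22 = 1.
The clause (x_31') is unit, so x_31 = 0.
The clause (x_32) is unit, so x_32 = 1.
But (x_32') is also a unit clause — contradiction.
So x_11 must be the other value — set x_11 = 0.
The clause (x_12) is unit, so x_12 = 1.
The clause (x_22') is unit, so x_22 = 0.
The clause (x_21) is unit, so x_21 = 1.
The clause (x_31') is unit, so x_31 = 0.
The clause (x_32) is unit, so x_32 = 1.
But (x_32') is also a unit clause — contradiction.
Both values of x_11 lead to a conflict.

UNSATISFIABLE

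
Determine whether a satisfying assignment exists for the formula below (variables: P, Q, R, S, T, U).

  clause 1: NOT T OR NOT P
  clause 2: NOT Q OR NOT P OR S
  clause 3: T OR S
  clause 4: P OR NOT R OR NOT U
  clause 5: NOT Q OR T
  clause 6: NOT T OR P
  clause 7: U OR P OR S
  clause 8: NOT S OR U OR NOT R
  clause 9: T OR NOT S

Suppose T = false.
(S) alone gives S = true.
Now (NOT S) is unsatisfied and unit — conflict.
Backtrack on T: now try T = true.
(NOT P) alone gives P = false.
Now (P) is unsatisfied and unit — conflict.
Neither T = true nor T = false works.
No assignment satisfies every clause.

No, unsatisfiable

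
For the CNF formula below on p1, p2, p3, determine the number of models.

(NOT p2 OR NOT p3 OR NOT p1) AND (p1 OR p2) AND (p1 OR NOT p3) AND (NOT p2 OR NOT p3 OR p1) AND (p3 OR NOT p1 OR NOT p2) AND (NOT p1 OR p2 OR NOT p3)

There are 2^3 = 8 truth assignments over (p1, p2, p3).
Check each against the 6 clauses (columns in the order p1, p2, p3):
  F F F  ✗ fails (p1 OR p2)
  F F T  ✗ fails (p1 OR p2)
  F T F  ✓ satisfies all
  F T T  ✗ fails (p1 OR NOT p3)
  T F F  ✓ satisfies all
  T F T  ✗ fails (NOT p1 OR p2 OR NOT p3)
  T T F  ✗ fails (p3 OR NOT p1 OR NOT p2)
  T T T  ✗ fails (NOT p2 OR NOT p3 OR NOT p1)
2 of the 8 rows are models.

2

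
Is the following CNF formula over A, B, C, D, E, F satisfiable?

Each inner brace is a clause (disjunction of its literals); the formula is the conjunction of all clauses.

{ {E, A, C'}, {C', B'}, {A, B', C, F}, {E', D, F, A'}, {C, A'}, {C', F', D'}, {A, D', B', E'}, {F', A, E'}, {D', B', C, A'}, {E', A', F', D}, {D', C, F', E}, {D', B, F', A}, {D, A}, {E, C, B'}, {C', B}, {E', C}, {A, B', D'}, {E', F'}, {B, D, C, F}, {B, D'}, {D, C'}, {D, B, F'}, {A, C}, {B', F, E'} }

No, unsatisfiable

Case C = 0:
(A') alone gives A = 0.
But (A) is also a unit clause — contradiction.
Undo C and try C = 1.
(B') alone gives B = 0.
But (B) is also a unit clause — contradiction.
Both values of C lead to a conflict.
No assignment satisfies every clause.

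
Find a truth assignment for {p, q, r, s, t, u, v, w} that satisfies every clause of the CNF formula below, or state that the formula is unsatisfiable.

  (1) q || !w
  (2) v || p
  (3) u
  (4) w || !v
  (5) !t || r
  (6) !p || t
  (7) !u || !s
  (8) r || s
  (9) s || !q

Unit clause (u) forces u = true.
Unit clause (!s) forces s = false.
Unit clause (r) forces r = true.
Unit clause (!q) forces q = false.
Unit clause (!w) forces w = false.
Unit clause (!v) forces v = false.
Unit clause (p) forces p = true.
Unit clause (t) forces t = true.
Every clause now holds.

p ↦ true; q ↦ false; r ↦ true; s ↦ false; t ↦ true; u ↦ true; v ↦ false; w ↦ false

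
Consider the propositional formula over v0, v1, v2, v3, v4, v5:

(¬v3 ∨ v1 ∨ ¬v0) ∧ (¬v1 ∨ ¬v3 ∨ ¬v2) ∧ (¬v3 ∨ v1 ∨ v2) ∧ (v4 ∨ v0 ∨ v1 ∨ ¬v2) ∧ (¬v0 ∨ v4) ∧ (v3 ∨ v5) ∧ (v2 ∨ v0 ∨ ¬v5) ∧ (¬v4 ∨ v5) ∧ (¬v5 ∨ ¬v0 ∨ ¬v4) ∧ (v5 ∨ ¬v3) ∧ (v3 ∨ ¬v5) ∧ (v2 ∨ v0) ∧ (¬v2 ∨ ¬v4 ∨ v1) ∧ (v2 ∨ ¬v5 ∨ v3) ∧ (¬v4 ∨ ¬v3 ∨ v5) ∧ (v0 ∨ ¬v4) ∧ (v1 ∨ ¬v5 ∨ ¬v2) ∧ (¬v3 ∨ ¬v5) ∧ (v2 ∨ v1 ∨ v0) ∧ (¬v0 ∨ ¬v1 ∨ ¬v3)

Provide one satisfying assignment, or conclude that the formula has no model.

Try v0 = False.
Unit clause (v2) forces v2 = True.
Unit clause (¬v4) forces v4 = False.
Unit clause (v1) forces v1 = True.
Unit clause (¬v3) forces v3 = False.
Unit clause (v5) forces v5 = True.
Now (¬v5) is unsatisfied and unit — conflict.
That branch fails; take v0 = True instead.
Unit clause (v4) forces v4 = True.
Unit clause (v5) forces v5 = True.
Now (¬v5) is unsatisfied and unit — conflict.
Neither v0 = True nor v0 = False works.

UNSATISFIABLE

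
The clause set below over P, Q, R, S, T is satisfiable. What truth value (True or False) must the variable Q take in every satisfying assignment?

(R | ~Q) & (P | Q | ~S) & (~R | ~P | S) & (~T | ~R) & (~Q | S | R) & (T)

False

Suppose Q = 1.
Unit clause (R) forces R = 1.
Unit clause (~T) forces T = 0.
That conflicts with the unit clause (T).
So every satisfying assignment has Q = False.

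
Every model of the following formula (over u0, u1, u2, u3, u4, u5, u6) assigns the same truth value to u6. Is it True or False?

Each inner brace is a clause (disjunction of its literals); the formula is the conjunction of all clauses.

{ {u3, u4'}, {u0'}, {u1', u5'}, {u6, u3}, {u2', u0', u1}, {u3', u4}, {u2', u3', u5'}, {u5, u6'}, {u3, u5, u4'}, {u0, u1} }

Suppose u6 = 1.
From the singleton clause (u0'), u0 = 0.
From the singleton clause (u5), u5 = 1.
From the singleton clause (u1'), u1 = 0.
That conflicts with the unit clause (u1).
So every satisfying assignment has u6 = False.

False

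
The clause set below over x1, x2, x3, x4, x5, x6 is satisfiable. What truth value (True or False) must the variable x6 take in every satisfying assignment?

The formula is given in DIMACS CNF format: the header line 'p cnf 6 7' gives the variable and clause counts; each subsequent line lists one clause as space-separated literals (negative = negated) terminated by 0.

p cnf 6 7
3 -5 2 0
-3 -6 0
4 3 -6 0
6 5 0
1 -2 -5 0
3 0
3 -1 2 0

False

Suppose x6 = True.
The clause (¬x3) is unit, so x3 = False.
But (x3) is also a unit clause — contradiction.
So every satisfying assignment has x6 = False.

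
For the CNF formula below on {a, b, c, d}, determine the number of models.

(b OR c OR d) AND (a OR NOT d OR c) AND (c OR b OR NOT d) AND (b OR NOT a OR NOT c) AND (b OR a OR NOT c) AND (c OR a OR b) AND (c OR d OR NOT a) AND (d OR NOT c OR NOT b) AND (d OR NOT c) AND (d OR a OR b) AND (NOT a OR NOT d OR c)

3

There are 2^4 = 16 truth assignments over (a, b, c, d).
Split on b. With b = true, the clauses containing b are satisfied and NOT b drops from the rest; 3 of the 2^3 = 8 assignments to the other variables satisfy what remains.
With b = false, by the same count on the reduced clause set, 0 assignments work.
Total: 3 + 0 = 3.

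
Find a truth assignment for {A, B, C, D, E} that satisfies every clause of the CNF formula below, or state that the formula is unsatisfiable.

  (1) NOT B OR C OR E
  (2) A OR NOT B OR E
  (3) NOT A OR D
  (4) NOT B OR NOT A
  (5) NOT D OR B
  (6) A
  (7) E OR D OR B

UNSATISFIABLE

(A) alone gives A = true.
(D) alone gives D = true.
(NOT B) alone gives B = false.
But (B) is also a unit clause — contradiction.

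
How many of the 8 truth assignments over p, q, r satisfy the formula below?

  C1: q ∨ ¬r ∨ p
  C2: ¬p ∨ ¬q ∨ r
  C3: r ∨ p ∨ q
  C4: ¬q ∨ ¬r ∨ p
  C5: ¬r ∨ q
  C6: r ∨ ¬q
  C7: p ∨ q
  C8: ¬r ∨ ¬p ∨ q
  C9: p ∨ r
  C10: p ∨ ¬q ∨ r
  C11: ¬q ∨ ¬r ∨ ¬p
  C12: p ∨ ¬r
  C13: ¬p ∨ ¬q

There are 2^3 = 8 truth assignments over (p, q, r).
Split on p. With p = True, the clauses containing p are satisfied and ¬p drops from the rest; 1 of the 2^2 = 4 assignments to the other variables satisfy what remains.
With p = False, by the same count on the reduced clause set, 0 assignments work.
Total: 1 + 0 = 1.

1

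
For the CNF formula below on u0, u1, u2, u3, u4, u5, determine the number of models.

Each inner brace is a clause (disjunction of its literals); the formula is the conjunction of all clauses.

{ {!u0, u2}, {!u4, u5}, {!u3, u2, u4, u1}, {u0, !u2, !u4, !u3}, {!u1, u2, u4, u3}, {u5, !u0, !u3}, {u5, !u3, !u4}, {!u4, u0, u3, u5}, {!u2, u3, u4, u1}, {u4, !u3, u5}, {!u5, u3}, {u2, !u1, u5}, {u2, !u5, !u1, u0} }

10

There are 2^6 = 64 truth assignments over (u0, u1, u2, u3, u4, u5).
Split on u4. With u4 = true, the clauses containing u4 are satisfied and !u4 drops from the rest; 3 of the 2^5 = 32 assignments to the other variables satisfy what remains.
With u4 = false, by the same count on the reduced clause set, 7 assignments work.
(One model: u0=F, u1=F, u2=F, u3=F, u4=F, u5=F.)
Total: 3 + 7 = 10.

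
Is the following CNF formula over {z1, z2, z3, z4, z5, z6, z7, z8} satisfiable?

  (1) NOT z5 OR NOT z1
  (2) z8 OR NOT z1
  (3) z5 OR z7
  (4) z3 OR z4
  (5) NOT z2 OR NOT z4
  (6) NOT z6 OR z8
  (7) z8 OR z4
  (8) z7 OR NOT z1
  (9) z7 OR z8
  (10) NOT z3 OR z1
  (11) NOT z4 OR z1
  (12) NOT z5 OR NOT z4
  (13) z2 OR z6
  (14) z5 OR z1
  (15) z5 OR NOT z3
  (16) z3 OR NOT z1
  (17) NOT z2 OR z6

No

Case z5 = false:
The clause (z7) is unit, so z7 = true.
The clause (z1) is unit, so z1 = true.
The clause (z8) is unit, so z8 = true.
The clause (NOT z3) is unit, so z3 = false.
That conflicts with the unit clause (z3).
That branch fails; take z5 = true instead.
The clause (NOT z1) is unit, so z1 = false.
The clause (NOT z3) is unit, so z3 = false.
The clause (z4) is unit, so z4 = true.
That conflicts with the unit clause (NOT z4).
Either choice for z5 ends in contradiction.
No assignment satisfies every clause.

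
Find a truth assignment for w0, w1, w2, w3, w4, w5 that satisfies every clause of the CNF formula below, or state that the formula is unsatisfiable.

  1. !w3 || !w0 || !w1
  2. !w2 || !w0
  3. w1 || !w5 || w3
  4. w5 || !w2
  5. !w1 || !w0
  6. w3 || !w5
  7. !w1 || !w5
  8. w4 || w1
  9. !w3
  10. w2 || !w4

w0 ↦ false; w1 ↦ true; w2 ↦ false; w3 ↦ false; w4 ↦ false; w5 ↦ false

The clause (!w3) is unit, so w3 = false.
The clause (!w5) is unit, so w5 = false.
The clause (!w2) is unit, so w2 = false.
The clause (!w4) is unit, so w4 = false.
The clause (w1) is unit, so w1 = true.
The clause (!w0) is unit, so w0 = false.
All clauses are satisfied.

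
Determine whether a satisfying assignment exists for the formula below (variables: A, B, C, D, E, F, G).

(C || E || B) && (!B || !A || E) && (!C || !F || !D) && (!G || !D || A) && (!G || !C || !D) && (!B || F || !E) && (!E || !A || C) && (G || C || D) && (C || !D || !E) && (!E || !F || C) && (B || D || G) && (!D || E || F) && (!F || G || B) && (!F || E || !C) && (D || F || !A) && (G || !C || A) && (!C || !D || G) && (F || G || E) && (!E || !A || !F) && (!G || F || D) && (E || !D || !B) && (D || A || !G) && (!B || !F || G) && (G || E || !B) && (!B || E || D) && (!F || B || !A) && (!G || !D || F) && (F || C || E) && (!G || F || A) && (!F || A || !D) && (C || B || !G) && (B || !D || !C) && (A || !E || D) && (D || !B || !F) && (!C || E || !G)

Suppose C = true.
Suppose F = false.
Suppose G = false.
From the singleton clause (A), A = true.
From the singleton clause (D), D = true.
That conflicts with the unit clause (!D).
Backtrack on G: now try G = true.
From the singleton clause (!D), D = false.
That conflicts with the unit clause (D).
Both values of G lead to a conflict.
Backtrack on F: now try F = true.
From the singleton clause (!D), D = false.
From the singleton clause (E), E = true.
From the singleton clause (!A), A = false.
That conflicts with the unit clause (A).
Both values of F lead to a conflict.
Backtrack on C: now try C = false.
Suppose E = true.
From the singleton clause (!A), A = false.
From the singleton clause (!D), D = false.
That conflicts with the unit clause (D).
Backtrack on E: now try E = false.
From the singleton clause (B), B = true.
From the singleton clause (!A), A = false.
From the singleton clause (!D), D = false.
That conflicts with the unit clause (D).
Both values of E lead to a conflict.
Both values of C lead to a conflict.
No assignment satisfies every clause.

Unsatisfiable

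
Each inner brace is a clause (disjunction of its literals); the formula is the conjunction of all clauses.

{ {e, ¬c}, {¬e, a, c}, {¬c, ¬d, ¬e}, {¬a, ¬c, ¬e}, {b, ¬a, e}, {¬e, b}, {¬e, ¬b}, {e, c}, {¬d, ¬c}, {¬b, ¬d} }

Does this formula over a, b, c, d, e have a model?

Case e = True:
From the singleton clause (b), b = True.
Now (¬b) is unsatisfied and unit — conflict.
Backtrack on e: now try e = False.
From the singleton clause (¬c), c = False.
Now (c) is unsatisfied and unit — conflict.
Both values of e lead to a conflict.
No assignment satisfies every clause.

Unsatisfiable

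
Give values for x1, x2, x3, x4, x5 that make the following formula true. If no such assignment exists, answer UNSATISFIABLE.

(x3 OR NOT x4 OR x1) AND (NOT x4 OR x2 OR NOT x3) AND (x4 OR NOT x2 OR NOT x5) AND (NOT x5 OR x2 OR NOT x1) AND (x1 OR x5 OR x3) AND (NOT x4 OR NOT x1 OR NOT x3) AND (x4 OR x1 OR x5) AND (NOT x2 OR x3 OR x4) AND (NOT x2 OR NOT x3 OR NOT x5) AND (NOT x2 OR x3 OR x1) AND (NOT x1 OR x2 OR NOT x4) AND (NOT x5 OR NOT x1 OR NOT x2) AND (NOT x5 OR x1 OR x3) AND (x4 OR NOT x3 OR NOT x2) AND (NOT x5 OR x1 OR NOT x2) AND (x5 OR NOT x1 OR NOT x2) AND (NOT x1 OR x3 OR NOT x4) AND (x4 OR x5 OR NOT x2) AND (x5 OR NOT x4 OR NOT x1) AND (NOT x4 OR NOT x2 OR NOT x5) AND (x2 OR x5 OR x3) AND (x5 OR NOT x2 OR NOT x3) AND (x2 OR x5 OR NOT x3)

x1: false,  x2: false,  x3: true,  x4: false,  x5: true

Case x3 = true:
Case x4 = false:
The clause (NOT x2) is unit, so x2 = false.
The clause (x5) is unit, so x5 = true.
The clause (NOT x1) is unit, so x1 = false.
All clauses are satisfied.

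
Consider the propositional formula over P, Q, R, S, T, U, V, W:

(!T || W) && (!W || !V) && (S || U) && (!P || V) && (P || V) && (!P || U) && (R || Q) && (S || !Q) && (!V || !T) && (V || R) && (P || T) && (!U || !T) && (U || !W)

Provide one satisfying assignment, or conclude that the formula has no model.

Case T = false:
(P) alone gives P = true.
(V) alone gives V = true.
(!W) alone gives W = false.
(U) alone gives U = true.
Case R = true:
Case S = false:
(!Q) alone gives Q = false.
All clauses are satisfied.

P ↦ true; Q ↦ false; R ↦ true; S ↦ false; T ↦ false; U ↦ true; V ↦ true; W ↦ false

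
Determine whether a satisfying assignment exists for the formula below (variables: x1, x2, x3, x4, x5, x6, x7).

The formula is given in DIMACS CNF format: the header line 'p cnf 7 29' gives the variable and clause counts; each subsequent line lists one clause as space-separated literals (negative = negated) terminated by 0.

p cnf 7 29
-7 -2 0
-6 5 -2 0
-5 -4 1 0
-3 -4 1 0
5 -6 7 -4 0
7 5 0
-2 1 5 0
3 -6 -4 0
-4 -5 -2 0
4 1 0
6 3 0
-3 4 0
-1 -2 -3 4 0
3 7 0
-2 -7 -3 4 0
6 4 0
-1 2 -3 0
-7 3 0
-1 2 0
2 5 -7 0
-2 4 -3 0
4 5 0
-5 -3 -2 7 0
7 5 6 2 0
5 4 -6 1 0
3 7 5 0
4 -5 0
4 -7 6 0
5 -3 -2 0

No

Try x7 = False.
From the singleton clause (x5), x5 = True.
From the singleton clause (x3), x3 = True.
From the singleton clause (x4), x4 = True.
From the singleton clause (x1), x1 = True.
From the singleton clause (¬x2), x2 = False.
Now (x2) is unsatisfied and unit — conflict.
Undo x7 and try x7 = True.
From the singleton clause (¬x2), x2 = False.
From the singleton clause (x3), x3 = True.
From the singleton clause (x4), x4 = True.
From the singleton clause (x1), x1 = True.
Now (¬x1) is unsatisfied and unit — conflict.
Both values of x7 lead to a conflict.
No assignment satisfies every clause.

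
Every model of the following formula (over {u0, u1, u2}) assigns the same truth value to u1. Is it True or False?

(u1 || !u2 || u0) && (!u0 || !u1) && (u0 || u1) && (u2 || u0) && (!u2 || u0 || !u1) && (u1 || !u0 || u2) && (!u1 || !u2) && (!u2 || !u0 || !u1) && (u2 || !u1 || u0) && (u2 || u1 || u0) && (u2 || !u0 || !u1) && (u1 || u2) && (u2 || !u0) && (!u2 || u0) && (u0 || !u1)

Suppose u1 = true.
The clause (!u0) is unit, so u0 = false.
But (u0) is also a unit clause — contradiction.
So every satisfying assignment has u1 = False.

False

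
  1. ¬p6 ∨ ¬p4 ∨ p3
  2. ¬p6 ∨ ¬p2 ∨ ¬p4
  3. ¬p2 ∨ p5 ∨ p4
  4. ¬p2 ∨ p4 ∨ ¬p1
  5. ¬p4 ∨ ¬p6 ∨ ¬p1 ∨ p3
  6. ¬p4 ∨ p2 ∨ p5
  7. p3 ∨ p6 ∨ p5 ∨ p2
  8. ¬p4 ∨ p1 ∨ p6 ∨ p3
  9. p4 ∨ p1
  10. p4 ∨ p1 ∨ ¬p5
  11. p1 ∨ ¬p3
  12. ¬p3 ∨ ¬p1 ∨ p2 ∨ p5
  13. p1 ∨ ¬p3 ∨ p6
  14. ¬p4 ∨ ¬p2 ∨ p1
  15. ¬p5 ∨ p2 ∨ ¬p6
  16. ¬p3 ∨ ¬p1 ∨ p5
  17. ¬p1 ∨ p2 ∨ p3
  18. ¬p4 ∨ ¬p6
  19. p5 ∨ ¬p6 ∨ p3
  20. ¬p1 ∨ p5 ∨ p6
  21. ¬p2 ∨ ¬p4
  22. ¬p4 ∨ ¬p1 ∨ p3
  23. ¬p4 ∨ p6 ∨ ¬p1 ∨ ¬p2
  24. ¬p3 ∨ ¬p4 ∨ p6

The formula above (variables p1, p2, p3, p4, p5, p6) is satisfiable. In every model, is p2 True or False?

False

Suppose p2 = True.
Unit clause (¬p4) forces p4 = False.
Unit clause (p5) forces p5 = True.
Unit clause (¬p1) forces p1 = False.
But (p1) is also a unit clause — contradiction.
So every satisfying assignment has p2 = False.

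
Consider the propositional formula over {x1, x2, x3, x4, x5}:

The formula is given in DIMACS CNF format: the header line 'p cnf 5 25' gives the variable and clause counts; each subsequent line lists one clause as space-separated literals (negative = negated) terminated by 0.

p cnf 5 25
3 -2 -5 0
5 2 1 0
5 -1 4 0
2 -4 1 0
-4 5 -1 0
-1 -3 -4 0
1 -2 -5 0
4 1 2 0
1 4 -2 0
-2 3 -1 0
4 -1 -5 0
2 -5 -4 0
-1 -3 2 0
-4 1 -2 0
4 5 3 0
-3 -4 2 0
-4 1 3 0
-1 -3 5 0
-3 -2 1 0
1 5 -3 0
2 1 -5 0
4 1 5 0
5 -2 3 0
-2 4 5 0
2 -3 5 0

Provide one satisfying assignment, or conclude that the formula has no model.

Branch on x3: set x3 = True.
Branch on x1: set x1 = False.
The clause (¬x2) is unit, so x2 = False.
The clause (x5) is unit, so x5 = True.
That conflicts with the unit clause (¬x5).
That branch fails; take x1 = True instead.
The clause (¬x4) is unit, so x4 = False.
The clause (x5) is unit, so x5 = True.
That conflicts with the unit clause (¬x5).
Either choice for x1 ends in contradiction.
That branch fails; take x3 = False instead.
Branch on x2: set x2 = False.
Branch on x5: set x5 = True.
The clause (¬x4) is unit, so x4 = False.
The clause (x1) is unit, so x1 = True.
That conflicts with the unit clause (¬x1).
That branch fails; take x5 = False instead.
The clause (x1) is unit, so x1 = True.
The clause (x4) is unit, so x4 = True.
That conflicts with the unit clause (¬x4).
Either choice for x5 ends in contradiction.
That branch fails; take x2 = True instead.
The clause (¬x5) is unit, so x5 = False.
That conflicts with the unit clause (x5).
Either choice for x2 ends in contradiction.
Either choice for x3 ends in contradiction.

UNSATISFIABLE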